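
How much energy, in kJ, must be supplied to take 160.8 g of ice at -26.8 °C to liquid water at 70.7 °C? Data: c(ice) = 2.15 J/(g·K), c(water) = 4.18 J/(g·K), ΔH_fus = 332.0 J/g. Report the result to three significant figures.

q1 (heat ice -26.8→0.0 °C): 160.8 × 2.15 × 26.8 = 9265 J
q2 (melt at 0 °C): 160.8 × 332.0 = 53386 J
q3 (heat water 0.0→70.7 °C): 160.8 × 4.18 × 70.7 = 47521 J
Total: 9265 + 53386 + 47521 = 110172 J = 110 kJ

q = 110 kJ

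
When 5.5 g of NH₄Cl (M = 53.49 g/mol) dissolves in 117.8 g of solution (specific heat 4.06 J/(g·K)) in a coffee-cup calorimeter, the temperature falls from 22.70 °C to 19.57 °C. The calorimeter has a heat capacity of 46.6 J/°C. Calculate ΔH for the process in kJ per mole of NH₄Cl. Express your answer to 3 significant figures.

ΔH = 16.0 kJ/mol

|ΔT| = |19.57 − 22.70| = 3.13 °C
|q_surr| = (117.8 × 4.06 + 46.6) × 3.13 = 524.868 × 3.13 = 1643 J
n(NH₄Cl) = 5.5 / 53.49 = 0.1028 mol
Temperature fell, so q_rxn = +|q_surr| = 1.643 kJ
ΔH = q_rxn / n = 15.98 kJ/mol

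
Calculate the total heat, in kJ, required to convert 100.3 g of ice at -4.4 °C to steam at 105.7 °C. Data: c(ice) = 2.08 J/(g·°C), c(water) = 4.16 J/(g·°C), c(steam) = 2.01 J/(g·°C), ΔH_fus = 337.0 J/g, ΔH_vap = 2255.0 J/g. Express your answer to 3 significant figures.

q = 304 kJ

q1 (heat ice -4.4→0.0 °C): 100.3 × 2.08 × 4.4 = 918 J
q2 (melt at 0 °C): 100.3 × 337.0 = 33801 J
q3 (heat water 0.0→100.0 °C): 100.3 × 4.16 × 100.0 = 41725 J
q4 (vaporize at 100 °C): 100.3 × 2255.0 = 226177 J
q5 (heat steam 100.0→105.7 °C): 100.3 × 2.01 × 5.7 = 1149 J
Total: 918 + 33801 + 41725 + 226177 + 1149 = 303770 J = 304 kJ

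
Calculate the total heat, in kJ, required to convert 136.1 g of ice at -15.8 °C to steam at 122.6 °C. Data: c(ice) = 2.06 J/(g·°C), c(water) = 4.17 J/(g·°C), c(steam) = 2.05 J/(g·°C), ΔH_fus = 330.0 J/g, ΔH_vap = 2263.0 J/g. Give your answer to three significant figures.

q = 420 kJ

q1 (heat ice -15.8→0.0 °C): 136.1 × 2.06 × 15.8 = 4430 J
q2 (melt at 0 °C): 136.1 × 330.0 = 44913 J
q3 (heat water 0.0→100.0 °C): 136.1 × 4.17 × 100.0 = 56754 J
q4 (vaporize at 100 °C): 136.1 × 2263.0 = 307994 J
q5 (heat steam 100.0→122.6 °C): 136.1 × 2.05 × 22.6 = 6306 J
Total: 4430 + 44913 + 56754 + 307994 + 6306 = 420397 J = 420 kJ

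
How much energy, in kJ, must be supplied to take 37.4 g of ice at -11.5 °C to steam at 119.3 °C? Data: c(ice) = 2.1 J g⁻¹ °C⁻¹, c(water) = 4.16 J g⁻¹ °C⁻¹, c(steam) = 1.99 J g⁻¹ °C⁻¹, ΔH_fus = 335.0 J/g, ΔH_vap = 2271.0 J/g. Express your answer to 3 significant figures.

q = 115 kJ

q1 (heat ice -11.5→0.0 °C): 37.4 × 2.1 × 11.5 = 903 J
q2 (melt at 0 °C): 37.4 × 335.0 = 12529 J
q3 (heat water 0.0→100.0 °C): 37.4 × 4.16 × 100.0 = 15558 J
q4 (vaporize at 100 °C): 37.4 × 2271.0 = 84935 J
q5 (heat steam 100.0→119.3 °C): 37.4 × 1.99 × 19.3 = 1436 J
Total: 903 + 12529 + 15558 + 84935 + 1436 = 115361 J = 115 kJ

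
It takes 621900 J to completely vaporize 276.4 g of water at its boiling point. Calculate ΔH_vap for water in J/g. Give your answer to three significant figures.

ΔH_vap = 2250 J/g

ΔH_vap = q / m = 621900 / 276.4 = 2250 J/g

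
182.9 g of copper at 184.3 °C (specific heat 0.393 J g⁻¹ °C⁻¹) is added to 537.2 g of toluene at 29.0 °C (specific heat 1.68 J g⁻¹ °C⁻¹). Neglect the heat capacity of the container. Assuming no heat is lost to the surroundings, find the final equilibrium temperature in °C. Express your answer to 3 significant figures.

Heat lost by copper = heat gained by toluene.
(182.9)(0.393)(184.3 − T) = (537.2)(1.68)(T − 29.0)
71.8797 (184.3 − T) = 902.496 (T − 29.0)
13247 − 71.8797 T = 902.496 T − 26172
39419 = 974.3757 T
T = 40.46 °C

T_f = 40.5 °C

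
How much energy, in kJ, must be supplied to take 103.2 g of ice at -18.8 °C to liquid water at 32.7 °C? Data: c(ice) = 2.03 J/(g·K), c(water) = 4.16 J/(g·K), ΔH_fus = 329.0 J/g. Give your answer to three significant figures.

q = 51.9 kJ

q1 (heat ice -18.8→0.0 °C): 103.2 × 2.03 × 18.8 = 3939 J
q2 (melt at 0 °C): 103.2 × 329.0 = 33953 J
q3 (heat water 0.0→32.7 °C): 103.2 × 4.16 × 32.7 = 14039 J
Total: 3939 + 33953 + 14039 = 51931 J = 51.9 kJ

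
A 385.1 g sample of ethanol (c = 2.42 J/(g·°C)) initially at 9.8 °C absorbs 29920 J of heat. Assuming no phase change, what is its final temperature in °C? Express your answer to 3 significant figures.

ΔT = q / (m c) = 29920 / (385.1 × 2.42) = 32.11 °C
T_f = 9.8 + 32.11 = 41.91 °C

T_f = 41.9 °C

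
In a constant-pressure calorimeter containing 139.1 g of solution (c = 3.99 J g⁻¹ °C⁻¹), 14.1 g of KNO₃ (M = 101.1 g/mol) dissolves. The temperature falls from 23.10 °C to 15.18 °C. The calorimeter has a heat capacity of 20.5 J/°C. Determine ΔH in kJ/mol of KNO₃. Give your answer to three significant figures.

|ΔT| = |15.18 − 23.10| = 7.92 °C
|q_surr| = (139.1 × 3.99 + 20.5) × 7.92 = 575.509 × 7.92 = 4558 J
n(KNO₃) = 14.1 / 101.1 = 0.1395 mol
Temperature fell, so q_rxn = +|q_surr| = 4.558 kJ
ΔH = q_rxn / n = 32.67 kJ/mol

ΔH = 32.7 kJ/mol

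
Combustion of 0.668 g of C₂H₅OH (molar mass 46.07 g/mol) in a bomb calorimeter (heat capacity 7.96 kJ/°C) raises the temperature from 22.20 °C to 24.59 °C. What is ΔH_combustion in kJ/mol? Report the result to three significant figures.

ΔH = -1310 kJ/mol

ΔT = 24.59 − 22.20 = 2.39 °C
q_cal = C_cal × ΔT = 7.96 × 2.39 = 19.0244 kJ
n = 0.668 / 46.07 = 0.01450 mol
q_rxn = −q_cal = -19.0244 kJ
ΔH = -19.0244 / 0.01450 = -1312 kJ/mol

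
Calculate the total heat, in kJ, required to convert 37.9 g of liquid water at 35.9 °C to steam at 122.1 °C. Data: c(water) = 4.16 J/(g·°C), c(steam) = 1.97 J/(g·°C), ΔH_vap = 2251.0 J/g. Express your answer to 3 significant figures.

q1 (heat water 35.9→100.0 °C): 37.9 × 4.16 × 64.1 = 10106 J
q2 (vaporize at 100 °C): 37.9 × 2251.0 = 85313 J
q3 (heat steam 100.0→122.1 °C): 37.9 × 1.97 × 22.1 = 1650 J
Total: 10106 + 85313 + 1650 = 97069 J = 97.1 kJ

q = 97.1 kJ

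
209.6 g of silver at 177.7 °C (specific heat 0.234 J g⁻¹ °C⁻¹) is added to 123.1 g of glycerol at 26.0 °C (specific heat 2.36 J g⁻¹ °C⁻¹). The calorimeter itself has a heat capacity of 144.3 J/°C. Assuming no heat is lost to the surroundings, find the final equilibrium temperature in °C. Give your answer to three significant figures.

T_f = 41.4 °C

Heat lost by silver = heat gained by glycerol + calorimeter.
(209.6)(0.234)(177.7 − T) = [(123.1)(2.36) + 144.3](T − 26.0)
49.0464 (177.7 − T) = 434.816 (T − 26.0)
8715.5 − 49.0464 T = 434.816 T − 11305
20020.5 = 483.8624 T
T = 41.38 °C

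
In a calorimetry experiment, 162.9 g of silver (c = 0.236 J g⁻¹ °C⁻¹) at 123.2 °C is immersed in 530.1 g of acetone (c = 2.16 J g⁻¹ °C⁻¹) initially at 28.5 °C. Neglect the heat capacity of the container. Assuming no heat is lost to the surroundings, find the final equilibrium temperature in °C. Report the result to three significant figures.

T_f = 31.6 °C

Heat lost by silver = heat gained by acetone.
(162.9)(0.236)(123.2 − T) = (530.1)(2.16)(T − 28.5)
38.4444 (123.2 − T) = 1145.016 (T − 28.5)
4736.4 − 38.4444 T = 1145.016 T − 32633
37369.4 = 1183.4604 T
T = 31.58 °C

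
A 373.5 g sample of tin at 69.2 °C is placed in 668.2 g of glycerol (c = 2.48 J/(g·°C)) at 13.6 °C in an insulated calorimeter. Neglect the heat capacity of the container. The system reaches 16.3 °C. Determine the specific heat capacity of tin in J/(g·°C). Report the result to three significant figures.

c = 0.226 J/(g·°C)

q_gained = (668.2 × 2.48) × (16.3 − 13.6) = 4474 J
q_lost = 373.5 × c × (69.2 − 16.3) = 19758.15 c
Set equal: c = 4474 / 19758.15 = 0.226 J/(g·°C)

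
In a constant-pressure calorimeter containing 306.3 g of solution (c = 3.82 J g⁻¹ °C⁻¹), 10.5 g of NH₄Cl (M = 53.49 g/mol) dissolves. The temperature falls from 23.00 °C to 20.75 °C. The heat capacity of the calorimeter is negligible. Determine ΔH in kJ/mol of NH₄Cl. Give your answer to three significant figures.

ΔH = 13.4 kJ/mol

|ΔT| = |20.75 − 23.00| = 2.25 °C
|q_surr| = (306.3 × 3.82) × 2.25 = 1170.066 × 2.25 = 2633 J
n(NH₄Cl) = 10.5 / 53.49 = 0.1963 mol
Temperature fell, so q_rxn = +|q_surr| = 2.633 kJ
ΔH = q_rxn / n = 13.41 kJ/mol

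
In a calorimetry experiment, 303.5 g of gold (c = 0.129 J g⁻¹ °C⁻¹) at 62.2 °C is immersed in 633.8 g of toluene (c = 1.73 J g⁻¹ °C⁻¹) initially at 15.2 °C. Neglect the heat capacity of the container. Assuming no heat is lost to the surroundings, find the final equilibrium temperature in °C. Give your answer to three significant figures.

T_f = 16.8 °C

Heat lost by gold = heat gained by toluene.
(303.5)(0.129)(62.2 − T) = (633.8)(1.73)(T − 15.2)
39.1515 (62.2 − T) = 1096.474 (T − 15.2)
2435.2 − 39.1515 T = 1096.474 T − 16666
19101.2 = 1135.6255 T
T = 16.82 °C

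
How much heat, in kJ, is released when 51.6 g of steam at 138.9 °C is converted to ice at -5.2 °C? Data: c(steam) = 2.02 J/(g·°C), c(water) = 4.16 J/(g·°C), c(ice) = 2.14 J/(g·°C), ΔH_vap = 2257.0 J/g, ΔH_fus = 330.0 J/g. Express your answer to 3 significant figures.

q1 (cool steam 138.9→100 °C): 51.6 × 2.02 × 38.9 = 4055 J
q2 (condense at 100 °C): 51.6 × 2257.0 = 116461 J
q3 (cool water 100→0 °C): 51.6 × 4.16 × 100.0 = 21466 J
q4 (freeze at 0 °C): 51.6 × 330.0 = 17028 J
q5 (cool ice 0→-5.2 °C): 51.6 × 2.14 × 5.2 = 574 J
Total: 4055 + 116461 + 21466 + 17028 + 574 = 159584 J = 160 kJ

q = 160 kJ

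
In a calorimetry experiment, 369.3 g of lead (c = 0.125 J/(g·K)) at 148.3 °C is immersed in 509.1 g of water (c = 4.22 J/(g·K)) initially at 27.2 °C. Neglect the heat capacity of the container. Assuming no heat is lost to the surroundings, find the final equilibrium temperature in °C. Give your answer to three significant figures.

Heat lost by lead = heat gained by water.
(369.3)(0.125)(148.3 − T) = (509.1)(4.22)(T − 27.2)
46.1625 (148.3 − T) = 2148.402 (T − 27.2)
6845.9 − 46.1625 T = 2148.402 T − 58437
65282.9 = 2194.5645 T
T = 29.748 °C

T_f = 29.7 °C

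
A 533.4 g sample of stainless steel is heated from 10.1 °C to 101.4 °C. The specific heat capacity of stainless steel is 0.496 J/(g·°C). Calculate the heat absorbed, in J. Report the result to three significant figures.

q = m c ΔT = 533.4 × 0.496 × (101.4 − 10.1)
q = 533.4 × 0.496 × 91.3 = 24150 J

q = 24200 J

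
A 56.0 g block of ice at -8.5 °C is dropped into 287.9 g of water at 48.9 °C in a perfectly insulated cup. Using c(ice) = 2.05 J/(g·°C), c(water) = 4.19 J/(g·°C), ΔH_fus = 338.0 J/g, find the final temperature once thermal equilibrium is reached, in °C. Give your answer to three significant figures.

T_f = 27.1 °C

Heat to bring ice to 0 °C and melt it: q₁ = 56.0×2.05×8.5 + 56.0×338.0 = 19904 J
Heat the water can supply cooling to 0 °C: 287.9×4.19×48.9 = 58988.1 J > q₁, so all ice melts.
Energy balance: 287.9×4.19×(48.9 − T) = 19904 + 56.0×4.19×(T − 0)
1206.301(48.9 − T) = 19904 + 234.64 T
58988.1 − 19904 = 1440.941 T
T = 39084.1 / 1440.941 = 27.12 °C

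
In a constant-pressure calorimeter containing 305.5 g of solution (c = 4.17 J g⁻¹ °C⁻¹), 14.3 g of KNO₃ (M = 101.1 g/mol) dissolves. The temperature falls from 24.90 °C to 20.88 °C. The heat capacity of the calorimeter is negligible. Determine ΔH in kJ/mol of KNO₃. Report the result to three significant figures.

ΔH = 36.2 kJ/mol

|ΔT| = |20.88 − 24.90| = 4.02 °C
|q_surr| = (305.5 × 4.17) × 4.02 = 1273.935 × 4.02 = 5121 J
n(KNO₃) = 14.3 / 101.1 = 0.1414 mol
Temperature fell, so q_rxn = +|q_surr| = 5.121 kJ
ΔH = q_rxn / n = 36.22 kJ/mol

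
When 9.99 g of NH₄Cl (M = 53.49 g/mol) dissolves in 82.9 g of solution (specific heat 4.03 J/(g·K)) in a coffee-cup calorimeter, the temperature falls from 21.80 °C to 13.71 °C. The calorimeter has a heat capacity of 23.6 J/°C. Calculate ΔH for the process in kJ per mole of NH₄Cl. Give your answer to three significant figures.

|ΔT| = |13.71 − 21.80| = 8.09 °C
|q_surr| = (82.9 × 4.03 + 23.6) × 8.09 = 357.687 × 8.09 = 2894 J
n(NH₄Cl) = 9.99 / 53.49 = 0.1868 mol
Temperature fell, so q_rxn = +|q_surr| = 2.894 kJ
ΔH = q_rxn / n = 15.49 kJ/mol

ΔH = 15.5 kJ/mol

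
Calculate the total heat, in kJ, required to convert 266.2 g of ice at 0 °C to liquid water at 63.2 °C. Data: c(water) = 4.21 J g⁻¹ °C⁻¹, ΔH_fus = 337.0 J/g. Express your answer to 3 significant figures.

q = 161 kJ

q1 (melt at 0 °C): 266.2 × 337.0 = 89709 J
q2 (heat water 0.0→63.2 °C): 266.2 × 4.21 × 63.2 = 70828 J
Total: 89709 + 70828 = 160537 J = 161 kJ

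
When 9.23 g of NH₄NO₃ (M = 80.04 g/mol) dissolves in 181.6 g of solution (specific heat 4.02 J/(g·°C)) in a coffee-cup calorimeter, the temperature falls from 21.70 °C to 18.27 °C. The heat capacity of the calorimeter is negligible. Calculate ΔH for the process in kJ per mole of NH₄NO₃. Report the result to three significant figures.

|ΔT| = |18.27 − 21.70| = 3.43 °C
|q_surr| = (181.6 × 4.02) × 3.43 = 730.032 × 3.43 = 2504 J
n(NH₄NO₃) = 9.23 / 80.04 = 0.1153 mol
Temperature fell, so q_rxn = +|q_surr| = 2.504 kJ
ΔH = q_rxn / n = 21.72 kJ/mol

ΔH = 21.7 kJ/mol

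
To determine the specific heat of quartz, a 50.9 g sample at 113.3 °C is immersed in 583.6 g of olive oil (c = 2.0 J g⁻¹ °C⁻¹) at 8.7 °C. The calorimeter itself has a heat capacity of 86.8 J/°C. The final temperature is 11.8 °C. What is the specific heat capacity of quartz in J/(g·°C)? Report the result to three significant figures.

c = 0.752 J/(g·°C)

q_gained = (583.6 × 2.0 + 86.8) × (11.8 − 8.7) = 3887 J
q_lost = 50.9 × c × (113.3 − 11.8) = 5166.35 c
Set equal: c = 3887 / 5166.35 = 0.752 J/(g·°C)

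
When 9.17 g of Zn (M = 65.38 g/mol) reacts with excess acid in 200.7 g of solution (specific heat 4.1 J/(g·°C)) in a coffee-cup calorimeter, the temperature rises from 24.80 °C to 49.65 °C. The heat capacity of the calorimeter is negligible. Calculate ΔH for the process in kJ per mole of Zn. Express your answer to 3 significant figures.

|ΔT| = |49.65 − 24.80| = 24.85 °C
|q_surr| = (200.7 × 4.1) × 24.85 = 822.87 × 24.85 = 20450 J
n(Zn) = 9.17 / 65.38 = 0.1403 mol
Temperature rose, so q_rxn = −|q_surr| = -20.45 kJ
ΔH = q_rxn / n = -145.8 kJ/mol

ΔH = -146 kJ/mol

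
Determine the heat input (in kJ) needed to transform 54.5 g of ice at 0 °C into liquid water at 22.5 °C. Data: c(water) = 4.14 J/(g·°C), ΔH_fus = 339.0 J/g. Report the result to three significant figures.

q = 23.6 kJ

q1 (melt at 0 °C): 54.5 × 339.0 = 18476 J
q2 (heat water 0.0→22.5 °C): 54.5 × 4.14 × 22.5 = 5077 J
Total: 18476 + 5077 = 23553 J = 23.6 kJ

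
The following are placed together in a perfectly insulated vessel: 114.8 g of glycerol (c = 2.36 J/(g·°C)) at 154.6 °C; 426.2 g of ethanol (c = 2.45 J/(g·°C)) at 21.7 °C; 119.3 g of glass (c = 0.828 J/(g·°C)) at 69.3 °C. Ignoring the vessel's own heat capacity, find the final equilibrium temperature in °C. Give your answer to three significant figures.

T_f = 50.5 °C

Σ mᵢcᵢ(T − Tᵢ) = 0  ⇒  T = Σ mᵢcᵢTᵢ / Σ mᵢcᵢ
Σ mᵢcᵢ = 114.8×2.36 + 426.2×2.45 + 119.3×0.828 = 1413.8984
Σ mᵢcᵢTᵢ = 270.928×154.6 + 1044.19×21.7 + 98.7804×69.3 = 71390
T = 71390 / 1413.8984 = 50.49 °C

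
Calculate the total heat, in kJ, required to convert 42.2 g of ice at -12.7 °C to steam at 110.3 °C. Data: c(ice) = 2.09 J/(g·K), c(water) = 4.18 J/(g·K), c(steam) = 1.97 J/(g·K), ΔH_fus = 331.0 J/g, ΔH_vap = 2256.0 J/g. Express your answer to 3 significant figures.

q = 129 kJ

q1 (heat ice -12.7→0.0 °C): 42.2 × 2.09 × 12.7 = 1120 J
q2 (melt at 0 °C): 42.2 × 331.0 = 13968 J
q3 (heat water 0.0→100.0 °C): 42.2 × 4.18 × 100.0 = 17640 J
q4 (vaporize at 100 °C): 42.2 × 2256.0 = 95203 J
q5 (heat steam 100.0→110.3 °C): 42.2 × 1.97 × 10.3 = 856 J
Total: 1120 + 13968 + 17640 + 95203 + 856 = 128787 J = 129 kJ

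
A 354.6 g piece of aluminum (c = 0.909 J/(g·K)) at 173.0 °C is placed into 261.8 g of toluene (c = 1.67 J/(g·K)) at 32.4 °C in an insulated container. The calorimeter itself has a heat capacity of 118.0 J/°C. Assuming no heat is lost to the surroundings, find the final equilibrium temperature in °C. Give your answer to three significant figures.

T_f = 84.0 °C

Heat lost by aluminum = heat gained by toluene + calorimeter.
(354.6)(0.909)(173.0 − T) = [(261.8)(1.67) + 118.0](T − 32.4)
322.3314 (173.0 − T) = 555.206 (T − 32.4)
55763 − 322.3314 T = 555.206 T − 17989
73752 = 877.5374 T
T = 84.04 °C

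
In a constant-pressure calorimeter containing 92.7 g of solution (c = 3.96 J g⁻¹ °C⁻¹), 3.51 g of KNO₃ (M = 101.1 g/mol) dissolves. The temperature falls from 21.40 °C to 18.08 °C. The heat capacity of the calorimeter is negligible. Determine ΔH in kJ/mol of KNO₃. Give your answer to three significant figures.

ΔH = 35.1 kJ/mol

|ΔT| = |18.08 − 21.40| = 3.32 °C
|q_surr| = (92.7 × 3.96) × 3.32 = 367.092 × 3.32 = 1219 J
n(KNO₃) = 3.51 / 101.1 = 0.03472 mol
Temperature fell, so q_rxn = +|q_surr| = 1.219 kJ
ΔH = q_rxn / n = 35.11 kJ/mol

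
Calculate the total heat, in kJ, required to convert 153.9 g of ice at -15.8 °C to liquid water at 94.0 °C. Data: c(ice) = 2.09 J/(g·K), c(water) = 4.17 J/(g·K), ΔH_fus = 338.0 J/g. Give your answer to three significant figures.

q = 117 kJ

q1 (heat ice -15.8→0.0 °C): 153.9 × 2.09 × 15.8 = 5082 J
q2 (melt at 0 °C): 153.9 × 338.0 = 52018 J
q3 (heat water 0.0→94.0 °C): 153.9 × 4.17 × 94.0 = 60326 J
Total: 5082 + 52018 + 60326 = 117426 J = 117 kJ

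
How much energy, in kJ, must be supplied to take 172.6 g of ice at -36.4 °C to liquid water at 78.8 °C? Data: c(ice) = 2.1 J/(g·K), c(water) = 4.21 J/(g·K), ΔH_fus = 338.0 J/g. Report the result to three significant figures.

q = 129 kJ

q1 (heat ice -36.4→0.0 °C): 172.6 × 2.1 × 36.4 = 13194 J
q2 (melt at 0 °C): 172.6 × 338.0 = 58339 J
q3 (heat water 0.0→78.8 °C): 172.6 × 4.21 × 78.8 = 57260 J
Total: 13194 + 58339 + 57260 = 128793 J = 129 kJ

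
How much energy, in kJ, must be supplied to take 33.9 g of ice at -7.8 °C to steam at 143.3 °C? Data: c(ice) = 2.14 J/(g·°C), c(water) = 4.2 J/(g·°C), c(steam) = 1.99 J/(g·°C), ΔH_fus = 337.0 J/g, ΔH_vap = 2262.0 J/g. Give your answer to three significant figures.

q1 (heat ice -7.8→0.0 °C): 33.9 × 2.14 × 7.8 = 566 J
q2 (melt at 0 °C): 33.9 × 337.0 = 11424 J
q3 (heat water 0.0→100.0 °C): 33.9 × 4.2 × 100.0 = 14238 J
q4 (vaporize at 100 °C): 33.9 × 2262.0 = 76682 J
q5 (heat steam 100.0→143.3 °C): 33.9 × 1.99 × 43.3 = 2921 J
Total: 566 + 11424 + 14238 + 76682 + 2921 = 105831 J = 106 kJ

q = 106 kJ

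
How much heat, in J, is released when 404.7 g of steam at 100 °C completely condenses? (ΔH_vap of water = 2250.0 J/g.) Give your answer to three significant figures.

q = m × ΔH_vap = 404.7 × 2250.0 = 910600 J

q = 911000 J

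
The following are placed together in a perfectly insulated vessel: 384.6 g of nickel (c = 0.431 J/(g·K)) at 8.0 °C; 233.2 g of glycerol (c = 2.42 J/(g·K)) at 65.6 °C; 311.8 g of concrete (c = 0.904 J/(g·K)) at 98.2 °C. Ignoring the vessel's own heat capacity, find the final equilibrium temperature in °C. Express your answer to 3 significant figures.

Σ mᵢcᵢ(T − Tᵢ) = 0  ⇒  T = Σ mᵢcᵢTᵢ / Σ mᵢcᵢ
Σ mᵢcᵢ = 384.6×0.431 + 233.2×2.42 + 311.8×0.904 = 1011.9738
Σ mᵢcᵢTᵢ = 165.7626×8.0 + 564.344×65.6 + 281.8672×98.2 = 66026
T = 66026 / 1011.9738 = 65.24 °C

T_f = 65.2 °C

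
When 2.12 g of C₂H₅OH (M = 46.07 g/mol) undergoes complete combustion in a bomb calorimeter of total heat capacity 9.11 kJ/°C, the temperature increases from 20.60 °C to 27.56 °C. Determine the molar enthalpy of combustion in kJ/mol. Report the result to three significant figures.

ΔT = 27.56 − 20.60 = 6.96 °C
q_cal = C_cal × ΔT = 9.11 × 6.96 = 63.4056 kJ
n = 2.12 / 46.07 = 0.04602 mol
q_rxn = −q_cal = -63.4056 kJ
ΔH = -63.4056 / 0.04602 = -1378 kJ/mol

ΔH = -1380 kJ/mol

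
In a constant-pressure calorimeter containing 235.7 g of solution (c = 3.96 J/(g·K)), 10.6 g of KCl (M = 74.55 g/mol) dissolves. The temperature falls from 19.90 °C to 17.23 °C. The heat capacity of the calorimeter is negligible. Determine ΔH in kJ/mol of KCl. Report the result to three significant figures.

|ΔT| = |17.23 − 19.90| = 2.67 °C
|q_surr| = (235.7 × 3.96) × 2.67 = 933.372 × 2.67 = 2492 J
n(KCl) = 10.6 / 74.55 = 0.1422 mol
Temperature fell, so q_rxn = +|q_surr| = 2.492 kJ
ΔH = q_rxn / n = 17.52 kJ/mol

ΔH = 17.5 kJ/mol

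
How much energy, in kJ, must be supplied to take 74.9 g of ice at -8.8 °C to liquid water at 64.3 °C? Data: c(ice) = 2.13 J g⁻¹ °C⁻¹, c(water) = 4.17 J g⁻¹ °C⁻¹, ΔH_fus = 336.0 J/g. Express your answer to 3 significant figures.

q = 46.7 kJ

q1 (heat ice -8.8→0.0 °C): 74.9 × 2.13 × 8.8 = 1404 J
q2 (melt at 0 °C): 74.9 × 336.0 = 25166 J
q3 (heat water 0.0→64.3 °C): 74.9 × 4.17 × 64.3 = 20083 J
Total: 1404 + 25166 + 20083 = 46653 J = 46.7 kJ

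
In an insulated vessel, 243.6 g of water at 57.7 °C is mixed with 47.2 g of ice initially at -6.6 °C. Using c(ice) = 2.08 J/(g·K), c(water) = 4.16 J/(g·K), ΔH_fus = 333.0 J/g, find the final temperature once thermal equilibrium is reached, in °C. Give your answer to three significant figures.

Heat to bring ice to 0 °C and melt it: q₁ = 47.2×2.08×6.6 + 47.2×333.0 = 16366 J
Heat the water can supply cooling to 0 °C: 243.6×4.16×57.7 = 58471.8 J > q₁, so all ice melts.
Energy balance: 243.6×4.16×(57.7 − T) = 16366 + 47.2×4.16×(T − 0)
1013.376(57.7 − T) = 16366 + 196.352 T
58471.8 − 16366 = 1209.728 T
T = 42105.8 / 1209.728 = 34.81 °C

T_f = 34.8 °C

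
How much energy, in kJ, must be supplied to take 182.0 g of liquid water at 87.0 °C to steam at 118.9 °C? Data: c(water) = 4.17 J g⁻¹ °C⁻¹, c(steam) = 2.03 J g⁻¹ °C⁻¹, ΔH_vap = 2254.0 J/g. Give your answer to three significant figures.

q1 (heat water 87.0→100.0 °C): 182.0 × 4.17 × 13.0 = 9866 J
q2 (vaporize at 100 °C): 182.0 × 2254.0 = 410228 J
q3 (heat steam 100.0→118.9 °C): 182.0 × 2.03 × 18.9 = 6983 J
Total: 9866 + 410228 + 6983 = 427077 J = 427 kJ

q = 427 kJ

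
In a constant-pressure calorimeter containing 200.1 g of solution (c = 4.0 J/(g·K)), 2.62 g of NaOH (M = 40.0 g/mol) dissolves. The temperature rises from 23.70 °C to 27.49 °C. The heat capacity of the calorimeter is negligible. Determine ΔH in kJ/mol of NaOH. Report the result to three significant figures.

|ΔT| = |27.49 − 23.70| = 3.79 °C
|q_surr| = (200.1 × 4.0) × 3.79 = 800.4 × 3.79 = 3034 J
n(NaOH) = 2.62 / 40.0 = 0.06550 mol
Temperature rose, so q_rxn = −|q_surr| = -3.034 kJ
ΔH = q_rxn / n = -46.32 kJ/mol

ΔH = -46.3 kJ/mol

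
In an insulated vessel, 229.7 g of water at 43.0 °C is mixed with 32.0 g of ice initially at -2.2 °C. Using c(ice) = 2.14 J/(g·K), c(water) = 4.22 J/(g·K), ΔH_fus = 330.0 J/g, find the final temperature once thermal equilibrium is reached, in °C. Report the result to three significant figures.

T_f = 28.0 °C

Heat to bring ice to 0 °C and melt it: q₁ = 32.0×2.14×2.2 + 32.0×330.0 = 10711 J
Heat the water can supply cooling to 0 °C: 229.7×4.22×43.0 = 41681.4 J > q₁, so all ice melts.
Energy balance: 229.7×4.22×(43.0 − T) = 10711 + 32.0×4.22×(T − 0)
969.334(43.0 − T) = 10711 + 135.04 T
41681.4 − 10711 = 1104.374 T
T = 30970.4 / 1104.374 = 28.04 °C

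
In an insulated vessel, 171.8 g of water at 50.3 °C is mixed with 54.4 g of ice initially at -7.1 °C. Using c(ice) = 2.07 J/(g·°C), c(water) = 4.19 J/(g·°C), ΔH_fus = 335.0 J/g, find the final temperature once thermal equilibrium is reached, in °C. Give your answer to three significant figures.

Heat to bring ice to 0 °C and melt it: q₁ = 54.4×2.07×7.1 + 54.4×335.0 = 19024 J
Heat the water can supply cooling to 0 °C: 171.8×4.19×50.3 = 36208.1 J > q₁, so all ice melts.
Energy balance: 171.8×4.19×(50.3 − T) = 19024 + 54.4×4.19×(T − 0)
719.842(50.3 − T) = 19024 + 227.936 T
36208.1 − 19024 = 947.778 T
T = 17184.1 / 947.778 = 18.13 °C

T_f = 18.1 °C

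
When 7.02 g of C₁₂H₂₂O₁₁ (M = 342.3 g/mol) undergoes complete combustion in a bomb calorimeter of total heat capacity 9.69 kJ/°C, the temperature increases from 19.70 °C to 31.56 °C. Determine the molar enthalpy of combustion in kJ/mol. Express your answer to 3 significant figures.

ΔT = 31.56 − 19.70 = 11.86 °C
q_cal = C_cal × ΔT = 9.69 × 11.86 = 114.9234 kJ
n = 7.02 / 342.3 = 0.02051 mol
q_rxn = −q_cal = -114.9234 kJ
ΔH = -114.9234 / 0.02051 = -5603 kJ/mol

ΔH = -5600 kJ/mol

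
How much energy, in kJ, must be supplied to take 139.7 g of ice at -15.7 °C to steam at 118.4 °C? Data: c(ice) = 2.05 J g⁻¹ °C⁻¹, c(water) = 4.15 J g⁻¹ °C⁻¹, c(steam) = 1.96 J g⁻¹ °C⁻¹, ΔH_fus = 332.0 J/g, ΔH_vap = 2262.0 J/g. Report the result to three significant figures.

q = 430 kJ

q1 (heat ice -15.7→0.0 °C): 139.7 × 2.05 × 15.7 = 4496 J
q2 (melt at 0 °C): 139.7 × 332.0 = 46380 J
q3 (heat water 0.0→100.0 °C): 139.7 × 4.15 × 100.0 = 57976 J
q4 (vaporize at 100 °C): 139.7 × 2262.0 = 316001 J
q5 (heat steam 100.0→118.4 °C): 139.7 × 1.96 × 18.4 = 5038 J
Total: 4496 + 46380 + 57976 + 316001 + 5038 = 429891 J = 430 kJ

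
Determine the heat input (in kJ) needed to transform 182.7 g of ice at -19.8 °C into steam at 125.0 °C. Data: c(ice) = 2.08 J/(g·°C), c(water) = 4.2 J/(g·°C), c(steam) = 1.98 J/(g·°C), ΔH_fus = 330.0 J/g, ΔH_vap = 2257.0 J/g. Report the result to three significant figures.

q = 566 kJ

q1 (heat ice -19.8→0.0 °C): 182.7 × 2.08 × 19.8 = 7524 J
q2 (melt at 0 °C): 182.7 × 330.0 = 60291 J
q3 (heat water 0.0→100.0 °C): 182.7 × 4.2 × 100.0 = 76734 J
q4 (vaporize at 100 °C): 182.7 × 2257.0 = 412354 J
q5 (heat steam 100.0→125.0 °C): 182.7 × 1.98 × 25.0 = 9044 J
Total: 7524 + 60291 + 76734 + 412354 + 9044 = 565947 J = 566 kJ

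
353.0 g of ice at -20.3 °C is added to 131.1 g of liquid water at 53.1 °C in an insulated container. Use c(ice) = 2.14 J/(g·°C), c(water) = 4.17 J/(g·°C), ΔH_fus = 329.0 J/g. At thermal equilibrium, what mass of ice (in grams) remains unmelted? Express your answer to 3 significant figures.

m_ice remaining = 311 g

Heat to warm all ice to 0 °C: 353.0×2.14×20.3 = 15335 J
Heat released by water cooling to 0 °C: 131.1×4.17×53.1 = 29029 J
29029 J < 15335 + 353.0×329.0 = 131472 J, so not all ice melts; final T = 0 °C.
Heat left for melting: 29029 − 15335 = 13694 J
Mass melted = 13694 / 329.0 = 41.62 g
Ice remaining = 353.0 − 41.62 = 311.38 g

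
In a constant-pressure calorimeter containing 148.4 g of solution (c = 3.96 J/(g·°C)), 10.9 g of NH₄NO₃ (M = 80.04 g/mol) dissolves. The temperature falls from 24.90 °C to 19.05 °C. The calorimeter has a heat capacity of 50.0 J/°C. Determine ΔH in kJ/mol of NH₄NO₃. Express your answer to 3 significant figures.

|ΔT| = |19.05 − 24.90| = 5.85 °C
|q_surr| = (148.4 × 3.96 + 50.0) × 5.85 = 637.664 × 5.85 = 3730 J
n(NH₄NO₃) = 10.9 / 80.04 = 0.1362 mol
Temperature fell, so q_rxn = +|q_surr| = 3.730 kJ
ΔH = q_rxn / n = 27.39 kJ/mol

ΔH = 27.4 kJ/mol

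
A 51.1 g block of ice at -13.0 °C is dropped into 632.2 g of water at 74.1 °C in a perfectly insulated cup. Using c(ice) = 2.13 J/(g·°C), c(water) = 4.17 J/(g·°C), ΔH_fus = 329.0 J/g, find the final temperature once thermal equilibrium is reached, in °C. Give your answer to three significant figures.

T_f = 62.2 °C

Heat to bring ice to 0 °C and melt it: q₁ = 51.1×2.13×13.0 + 51.1×329.0 = 18227 J
Heat the water can supply cooling to 0 °C: 632.2×4.17×74.1 = 195348 J > q₁, so all ice melts.
Energy balance: 632.2×4.17×(74.1 − T) = 18227 + 51.1×4.17×(T − 0)
2636.274(74.1 − T) = 18227 + 213.087 T
195348 − 18227 = 2849.361 T
T = 177121 / 2849.361 = 62.16 °C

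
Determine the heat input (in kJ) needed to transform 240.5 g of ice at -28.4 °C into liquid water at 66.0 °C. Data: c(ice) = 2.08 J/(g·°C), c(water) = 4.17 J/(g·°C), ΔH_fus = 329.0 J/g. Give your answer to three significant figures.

q1 (heat ice -28.4→0.0 °C): 240.5 × 2.08 × 28.4 = 14207 J
q2 (melt at 0 °C): 240.5 × 329.0 = 79125 J
q3 (heat water 0.0→66.0 °C): 240.5 × 4.17 × 66.0 = 66190 J
Total: 14207 + 79125 + 66190 = 159522 J = 160 kJ

q = 160 kJ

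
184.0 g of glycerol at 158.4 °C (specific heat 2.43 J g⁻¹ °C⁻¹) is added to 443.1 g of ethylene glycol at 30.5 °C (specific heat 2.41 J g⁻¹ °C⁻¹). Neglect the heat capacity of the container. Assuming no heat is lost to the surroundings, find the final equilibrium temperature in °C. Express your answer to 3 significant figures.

Heat lost by glycerol = heat gained by ethylene glycol.
(184.0)(2.43)(158.4 − T) = (443.1)(2.41)(T − 30.5)
447.12 (158.4 − T) = 1067.871 (T − 30.5)
70824 − 447.12 T = 1067.871 T − 32570
103394 = 1514.991 T
T = 68.247 °C

T_f = 68.2 °C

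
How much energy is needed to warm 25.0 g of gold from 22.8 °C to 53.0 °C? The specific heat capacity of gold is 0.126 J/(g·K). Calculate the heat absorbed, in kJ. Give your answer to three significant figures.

q = 0.0951 kJ

q = m c ΔT = 25.0 × 0.126 × (53.0 − 22.8)
q = 25.0 × 0.126 × 30.2 = 95.13 J = 0.0951 kJ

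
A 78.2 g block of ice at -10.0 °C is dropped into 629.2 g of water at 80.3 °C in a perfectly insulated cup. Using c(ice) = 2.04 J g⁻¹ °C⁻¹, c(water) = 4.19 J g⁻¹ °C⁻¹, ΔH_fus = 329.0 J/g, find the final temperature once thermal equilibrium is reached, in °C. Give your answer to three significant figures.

Heat to bring ice to 0 °C and melt it: q₁ = 78.2×2.04×10.0 + 78.2×329.0 = 27323 J
Heat the water can supply cooling to 0 °C: 629.2×4.19×80.3 = 211699 J > q₁, so all ice melts.
Energy balance: 629.2×4.19×(80.3 − T) = 27323 + 78.2×4.19×(T − 0)
2636.348(80.3 − T) = 27323 + 327.658 T
211699 − 27323 = 2964.006 T
T = 184376 / 2964.006 = 62.21 °C

T_f = 62.2 °C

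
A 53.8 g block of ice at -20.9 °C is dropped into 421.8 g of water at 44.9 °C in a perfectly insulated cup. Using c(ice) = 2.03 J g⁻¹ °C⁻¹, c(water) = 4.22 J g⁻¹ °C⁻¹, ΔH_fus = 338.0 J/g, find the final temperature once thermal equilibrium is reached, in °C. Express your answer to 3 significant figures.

T_f = 29.6 °C

Heat to bring ice to 0 °C and melt it: q₁ = 53.8×2.03×20.9 + 53.8×338.0 = 20467 J
Heat the water can supply cooling to 0 °C: 421.8×4.22×44.9 = 79921.8 J > q₁, so all ice melts.
Energy balance: 421.8×4.22×(44.9 − T) = 20467 + 53.8×4.22×(T − 0)
1779.996(44.9 − T) = 20467 + 227.036 T
79921.8 − 20467 = 2007.032 T
T = 59454.8 / 2007.032 = 29.62 °C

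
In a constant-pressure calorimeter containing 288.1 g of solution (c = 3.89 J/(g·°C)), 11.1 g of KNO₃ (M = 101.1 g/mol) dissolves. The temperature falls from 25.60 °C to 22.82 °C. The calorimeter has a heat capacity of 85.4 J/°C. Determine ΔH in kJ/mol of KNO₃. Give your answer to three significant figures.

|ΔT| = |22.82 − 25.60| = 2.78 °C
|q_surr| = (288.1 × 3.89 + 85.4) × 2.78 = 1206.109 × 2.78 = 3353 J
n(KNO₃) = 11.1 / 101.1 = 0.1098 mol
Temperature fell, so q_rxn = +|q_surr| = 3.353 kJ
ΔH = q_rxn / n = 30.54 kJ/mol

ΔH = 30.5 kJ/mol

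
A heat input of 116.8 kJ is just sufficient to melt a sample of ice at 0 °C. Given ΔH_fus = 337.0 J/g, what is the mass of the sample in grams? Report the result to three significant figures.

m = q / ΔH_fus = 116800 J / 337.0 J/g = 347 g

m = 347 g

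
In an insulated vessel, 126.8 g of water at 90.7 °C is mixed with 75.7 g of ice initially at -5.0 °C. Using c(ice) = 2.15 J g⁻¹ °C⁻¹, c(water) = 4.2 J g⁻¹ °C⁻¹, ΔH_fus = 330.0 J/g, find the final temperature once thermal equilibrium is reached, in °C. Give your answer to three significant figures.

T_f = 26.5 °C

Heat to bring ice to 0 °C and melt it: q₁ = 75.7×2.15×5.0 + 75.7×330.0 = 25795 J
Heat the water can supply cooling to 0 °C: 126.8×4.2×90.7 = 48303.2 J > q₁, so all ice melts.
Energy balance: 126.8×4.2×(90.7 − T) = 25795 + 75.7×4.2×(T − 0)
532.56(90.7 − T) = 25795 + 317.94 T
48303.2 − 25795 = 850.50 T
T = 22508.2 / 850.50 = 26.46 °C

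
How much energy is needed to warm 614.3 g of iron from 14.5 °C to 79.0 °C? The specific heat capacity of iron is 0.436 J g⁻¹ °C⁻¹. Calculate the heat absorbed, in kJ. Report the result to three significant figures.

q = m c ΔT = 614.3 × 0.436 × (79.0 − 14.5)
q = 614.3 × 0.436 × 64.5 = 17280 J = 17.3 kJ

q = 17.3 kJ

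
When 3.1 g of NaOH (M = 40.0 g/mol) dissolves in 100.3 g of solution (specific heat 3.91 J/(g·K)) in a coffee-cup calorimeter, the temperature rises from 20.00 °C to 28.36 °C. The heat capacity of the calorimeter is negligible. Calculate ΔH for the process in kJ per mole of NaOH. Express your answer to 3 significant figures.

|ΔT| = |28.36 − 20.00| = 8.36 °C
|q_surr| = (100.3 × 3.91) × 8.36 = 392.173 × 8.36 = 3279 J
n(NaOH) = 3.1 / 40.0 = 0.07750 mol
Temperature rose, so q_rxn = −|q_surr| = -3.279 kJ
ΔH = q_rxn / n = -42.31 kJ/mol

ΔH = -42.3 kJ/mol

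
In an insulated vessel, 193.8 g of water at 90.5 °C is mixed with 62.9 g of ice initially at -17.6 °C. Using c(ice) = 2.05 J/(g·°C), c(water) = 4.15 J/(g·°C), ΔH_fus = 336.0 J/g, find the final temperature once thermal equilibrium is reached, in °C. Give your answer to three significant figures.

T_f = 46.4 °C

Heat to bring ice to 0 °C and melt it: q₁ = 62.9×2.05×17.6 + 62.9×336.0 = 23404 J
Heat the water can supply cooling to 0 °C: 193.8×4.15×90.5 = 72786.4 J > q₁, so all ice melts.
Energy balance: 193.8×4.15×(90.5 − T) = 23404 + 62.9×4.15×(T − 0)
804.27(90.5 − T) = 23404 + 261.035 T
72786.4 − 23404 = 1065.305 T
T = 49382.4 / 1065.305 = 46.36 °C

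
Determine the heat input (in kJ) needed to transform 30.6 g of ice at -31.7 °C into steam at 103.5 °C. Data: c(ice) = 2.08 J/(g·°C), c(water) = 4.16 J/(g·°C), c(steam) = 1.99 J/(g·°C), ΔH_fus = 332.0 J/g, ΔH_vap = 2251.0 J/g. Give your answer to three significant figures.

q1 (heat ice -31.7→0.0 °C): 30.6 × 2.08 × 31.7 = 2018 J
q2 (melt at 0 °C): 30.6 × 332.0 = 10159 J
q3 (heat water 0.0→100.0 °C): 30.6 × 4.16 × 100.0 = 12730 J
q4 (vaporize at 100 °C): 30.6 × 2251.0 = 68881 J
q5 (heat steam 100.0→103.5 °C): 30.6 × 1.99 × 3.5 = 213 J
Total: 2018 + 10159 + 12730 + 68881 + 213 = 94001 J = 94.0 kJ

q = 94.0 kJ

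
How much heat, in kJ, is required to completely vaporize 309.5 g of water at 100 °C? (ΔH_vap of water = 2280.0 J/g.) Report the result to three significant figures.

q = m × ΔH_vap = 309.5 × 2280.0 = 705700 J = 706 kJ

q = 706 kJ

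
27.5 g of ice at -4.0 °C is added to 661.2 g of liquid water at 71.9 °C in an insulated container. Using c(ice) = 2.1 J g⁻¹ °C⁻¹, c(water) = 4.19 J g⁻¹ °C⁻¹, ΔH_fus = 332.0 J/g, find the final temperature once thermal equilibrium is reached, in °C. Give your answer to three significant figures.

T_f = 65.8 °C

Heat to bring ice to 0 °C and melt it: q₁ = 27.5×2.1×4.0 + 27.5×332.0 = 9361.0 J
Heat the water can supply cooling to 0 °C: 661.2×4.19×71.9 = 199194 J > q₁, so all ice melts.
Energy balance: 661.2×4.19×(71.9 − T) = 9361.0 + 27.5×4.19×(T − 0)
2770.428(71.9 − T) = 9361.0 + 115.225 T
199194 − 9361.0 = 2885.653 T
T = 189833.0 / 2885.653 = 65.79 °C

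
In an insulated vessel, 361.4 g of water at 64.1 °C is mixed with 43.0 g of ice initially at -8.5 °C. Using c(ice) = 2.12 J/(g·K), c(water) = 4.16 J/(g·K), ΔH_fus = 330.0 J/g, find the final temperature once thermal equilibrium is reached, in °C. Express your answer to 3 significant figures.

Heat to bring ice to 0 °C and melt it: q₁ = 43.0×2.12×8.5 + 43.0×330.0 = 14965 J
Heat the water can supply cooling to 0 °C: 361.4×4.16×64.1 = 96369.5 J > q₁, so all ice melts.
Energy balance: 361.4×4.16×(64.1 − T) = 14965 + 43.0×4.16×(T − 0)
1503.424(64.1 − T) = 14965 + 178.88 T
96369.5 − 14965 = 1682.304 T
T = 81404.5 / 1682.304 = 48.39 °C

T_f = 48.4 °C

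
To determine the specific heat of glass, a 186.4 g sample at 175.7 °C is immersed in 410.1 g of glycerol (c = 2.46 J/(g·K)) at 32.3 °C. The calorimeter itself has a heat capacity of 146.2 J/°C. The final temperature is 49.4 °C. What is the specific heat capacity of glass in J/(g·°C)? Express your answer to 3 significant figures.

q_gained = (410.1 × 2.46 + 146.2) × (49.4 − 32.3) = 19750 J
q_lost = 186.4 × c × (175.7 − 49.4) = 23542.32 c
Set equal: c = 19750 / 23542.32 = 0.839 J/(g·°C)

c = 0.839 J/(g·°C)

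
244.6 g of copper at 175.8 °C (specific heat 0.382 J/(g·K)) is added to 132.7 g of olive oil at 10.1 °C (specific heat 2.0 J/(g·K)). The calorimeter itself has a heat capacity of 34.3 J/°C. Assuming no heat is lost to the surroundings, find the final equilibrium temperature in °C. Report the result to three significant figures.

Heat lost by copper = heat gained by olive oil + calorimeter.
(244.6)(0.382)(175.8 − T) = [(132.7)(2.0) + 34.3](T − 10.1)
93.4372 (175.8 − T) = 299.7 (T − 10.1)
16426 − 93.4372 T = 299.7 T − 3027.0
19453.0 = 393.1372 T
T = 49.48 °C

T_f = 49.5 °C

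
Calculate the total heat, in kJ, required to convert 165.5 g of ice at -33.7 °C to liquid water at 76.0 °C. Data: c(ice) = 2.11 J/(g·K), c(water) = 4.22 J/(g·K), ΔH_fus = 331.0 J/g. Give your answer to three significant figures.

q = 120 kJ

q1 (heat ice -33.7→0.0 °C): 165.5 × 2.11 × 33.7 = 11768 J
q2 (melt at 0 °C): 165.5 × 331.0 = 54781 J
q3 (heat water 0.0→76.0 °C): 165.5 × 4.22 × 76.0 = 53079 J
Total: 11768 + 54781 + 53079 = 119628 J = 120 kJ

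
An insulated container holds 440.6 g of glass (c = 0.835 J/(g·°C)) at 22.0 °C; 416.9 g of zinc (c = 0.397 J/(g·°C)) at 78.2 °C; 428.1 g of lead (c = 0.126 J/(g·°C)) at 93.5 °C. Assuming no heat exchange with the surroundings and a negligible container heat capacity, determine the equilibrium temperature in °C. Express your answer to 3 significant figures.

T_f = 44.4 °C

Σ mᵢcᵢ(T − Tᵢ) = 0  ⇒  T = Σ mᵢcᵢTᵢ / Σ mᵢcᵢ
Σ mᵢcᵢ = 440.6×0.835 + 416.9×0.397 + 428.1×0.126 = 587.3509
Σ mᵢcᵢTᵢ = 367.901×22.0 + 165.5093×78.2 + 53.9406×93.5 = 26080
T = 26080 / 587.3509 = 44.40 °C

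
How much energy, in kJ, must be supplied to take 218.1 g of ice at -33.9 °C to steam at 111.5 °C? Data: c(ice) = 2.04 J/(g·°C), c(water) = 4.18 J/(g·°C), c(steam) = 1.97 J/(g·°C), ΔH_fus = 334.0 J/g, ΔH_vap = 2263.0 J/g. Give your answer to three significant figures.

q1 (heat ice -33.9→0.0 °C): 218.1 × 2.04 × 33.9 = 15083 J
q2 (melt at 0 °C): 218.1 × 334.0 = 72845 J
q3 (heat water 0.0→100.0 °C): 218.1 × 4.18 × 100.0 = 91166 J
q4 (vaporize at 100 °C): 218.1 × 2263.0 = 493560 J
q5 (heat steam 100.0→111.5 °C): 218.1 × 1.97 × 11.5 = 4941 J
Total: 15083 + 72845 + 91166 + 493560 + 4941 = 677595 J = 678 kJ

q = 678 kJ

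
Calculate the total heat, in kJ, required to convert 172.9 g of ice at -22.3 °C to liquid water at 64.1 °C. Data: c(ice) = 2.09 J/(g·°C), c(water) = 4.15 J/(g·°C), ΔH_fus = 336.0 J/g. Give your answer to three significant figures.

q = 112 kJ

q1 (heat ice -22.3→0.0 °C): 172.9 × 2.09 × 22.3 = 8058 J
q2 (melt at 0 °C): 172.9 × 336.0 = 58094 J
q3 (heat water 0.0→64.1 °C): 172.9 × 4.15 × 64.1 = 45994 J
Total: 8058 + 58094 + 45994 = 112146 J = 112 kJ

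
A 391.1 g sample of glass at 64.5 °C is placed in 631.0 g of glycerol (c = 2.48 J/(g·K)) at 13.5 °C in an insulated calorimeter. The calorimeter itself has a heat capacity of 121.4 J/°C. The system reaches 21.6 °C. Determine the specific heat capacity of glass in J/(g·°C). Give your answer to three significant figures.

q_gained = (631.0 × 2.48 + 121.4) × (21.6 − 13.5) = 13660 J
q_lost = 391.1 × c × (64.5 − 21.6) = 16778.19 c
Set equal: c = 13660 / 16778.19 = 0.814 J/(g·°C)

c = 0.814 J/(g·°C)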